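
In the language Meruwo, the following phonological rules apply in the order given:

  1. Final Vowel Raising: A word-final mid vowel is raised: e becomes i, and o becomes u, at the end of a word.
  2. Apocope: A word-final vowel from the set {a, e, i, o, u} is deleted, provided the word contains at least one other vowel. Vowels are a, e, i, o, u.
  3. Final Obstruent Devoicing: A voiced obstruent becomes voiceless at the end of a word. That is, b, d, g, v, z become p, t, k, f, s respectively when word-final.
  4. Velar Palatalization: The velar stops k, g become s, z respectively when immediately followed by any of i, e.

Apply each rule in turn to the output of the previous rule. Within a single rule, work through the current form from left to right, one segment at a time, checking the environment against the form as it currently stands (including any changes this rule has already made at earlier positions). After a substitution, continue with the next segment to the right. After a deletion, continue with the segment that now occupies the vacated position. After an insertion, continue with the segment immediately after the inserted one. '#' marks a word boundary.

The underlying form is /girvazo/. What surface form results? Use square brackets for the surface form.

[zirvas]

1 Final Vowel Raising: [girvazo] → [girvazu]
2 Apocope: [girvazu] → [girvaz]
3 Final Obstruent Devoicing: [girvaz] → [girvas]
4 Velar Palatalization: [girvas] → [zirvas]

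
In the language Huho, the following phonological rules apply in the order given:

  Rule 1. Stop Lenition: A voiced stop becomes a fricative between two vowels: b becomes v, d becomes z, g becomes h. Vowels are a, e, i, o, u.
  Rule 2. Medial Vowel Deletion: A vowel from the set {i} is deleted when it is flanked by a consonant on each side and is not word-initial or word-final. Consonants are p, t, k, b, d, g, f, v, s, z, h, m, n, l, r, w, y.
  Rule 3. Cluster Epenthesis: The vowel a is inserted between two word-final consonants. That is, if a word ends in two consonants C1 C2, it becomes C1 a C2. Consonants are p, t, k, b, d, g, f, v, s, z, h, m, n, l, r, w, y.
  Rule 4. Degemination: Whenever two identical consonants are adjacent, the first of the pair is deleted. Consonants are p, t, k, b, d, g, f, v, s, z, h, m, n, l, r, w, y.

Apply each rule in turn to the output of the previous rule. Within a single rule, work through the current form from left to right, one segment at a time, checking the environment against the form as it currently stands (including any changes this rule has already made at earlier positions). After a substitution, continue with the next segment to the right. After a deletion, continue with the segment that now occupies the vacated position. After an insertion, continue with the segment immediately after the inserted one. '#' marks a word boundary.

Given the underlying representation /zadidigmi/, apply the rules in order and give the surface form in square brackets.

[zazgmi]

Rule 1 Stop Lenition: [zadidigmi] → [zazizigmi]
Rule 2 Medial Vowel Deletion: [zazizigmi] → [zazzgmi]
Rule 3 Cluster Epenthesis: no change — [zazzgmi]
Rule 4 Degemination: [zazzgmi] → [zazgmi]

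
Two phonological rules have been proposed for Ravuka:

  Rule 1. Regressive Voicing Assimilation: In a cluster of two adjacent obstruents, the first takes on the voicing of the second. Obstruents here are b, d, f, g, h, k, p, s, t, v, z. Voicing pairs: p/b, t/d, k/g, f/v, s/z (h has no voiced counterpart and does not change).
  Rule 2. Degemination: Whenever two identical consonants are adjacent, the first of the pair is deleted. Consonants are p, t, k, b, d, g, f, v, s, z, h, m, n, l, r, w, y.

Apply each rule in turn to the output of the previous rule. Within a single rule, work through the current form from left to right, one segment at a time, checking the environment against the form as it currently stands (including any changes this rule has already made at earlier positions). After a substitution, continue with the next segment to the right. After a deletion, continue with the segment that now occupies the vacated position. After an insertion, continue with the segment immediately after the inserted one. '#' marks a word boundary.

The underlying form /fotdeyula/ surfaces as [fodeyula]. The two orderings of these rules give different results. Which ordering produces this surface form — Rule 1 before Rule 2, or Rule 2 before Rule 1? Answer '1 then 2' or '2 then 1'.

Order 1 then 2:
  1 Regressive Voicing Assimilation: [fotdeyula] → [foddeyula]
  2 Degemination: [foddeyula] → [fodeyula]
  result: [fodeyula]
Order 2 then 1:
  2 Degemination: no change — [fotdeyula]
  1 Regressive Voicing Assimilation: [fotdeyula] → [foddeyula]
  result: [foddeyula]

1 then 2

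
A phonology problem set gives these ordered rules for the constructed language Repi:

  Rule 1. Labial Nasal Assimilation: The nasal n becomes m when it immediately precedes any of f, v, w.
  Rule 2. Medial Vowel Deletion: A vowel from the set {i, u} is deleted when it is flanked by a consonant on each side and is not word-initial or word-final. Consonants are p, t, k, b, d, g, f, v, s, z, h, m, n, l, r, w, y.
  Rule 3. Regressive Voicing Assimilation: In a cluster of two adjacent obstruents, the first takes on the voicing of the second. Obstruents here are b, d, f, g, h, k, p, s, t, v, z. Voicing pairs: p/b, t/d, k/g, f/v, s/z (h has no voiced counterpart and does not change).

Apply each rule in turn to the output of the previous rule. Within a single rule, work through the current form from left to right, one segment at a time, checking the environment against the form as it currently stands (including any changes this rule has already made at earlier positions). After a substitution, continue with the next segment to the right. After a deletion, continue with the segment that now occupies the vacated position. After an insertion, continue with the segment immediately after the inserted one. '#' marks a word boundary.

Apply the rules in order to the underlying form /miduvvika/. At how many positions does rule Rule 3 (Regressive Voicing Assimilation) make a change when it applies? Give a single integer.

Rule 1 Labial Nasal Assimilation: no change — [miduvvika]
Rule 2 Medial Vowel Deletion: [miduvvika] → [mdvvka]
Rule 3 Regressive Voicing Assimilation: [mdvvka] → [mdvfka]
Rule Rule 3 changed 1 position(s).

1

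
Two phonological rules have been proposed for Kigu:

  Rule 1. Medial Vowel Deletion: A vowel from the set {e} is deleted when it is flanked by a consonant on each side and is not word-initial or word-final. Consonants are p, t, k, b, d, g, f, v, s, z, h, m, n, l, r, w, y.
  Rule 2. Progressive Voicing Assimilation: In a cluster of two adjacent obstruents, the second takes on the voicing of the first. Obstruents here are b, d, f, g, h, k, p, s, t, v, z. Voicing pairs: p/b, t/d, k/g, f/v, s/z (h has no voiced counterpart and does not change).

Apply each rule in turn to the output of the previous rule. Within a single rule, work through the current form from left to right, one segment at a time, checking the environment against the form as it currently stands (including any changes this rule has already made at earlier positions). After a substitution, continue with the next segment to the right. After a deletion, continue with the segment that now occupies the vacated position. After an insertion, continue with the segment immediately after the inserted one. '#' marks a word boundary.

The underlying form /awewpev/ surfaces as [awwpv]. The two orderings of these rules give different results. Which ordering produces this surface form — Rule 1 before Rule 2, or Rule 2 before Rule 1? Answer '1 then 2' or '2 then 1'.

2 then 1

Order 1 then 2:
  1 Medial Vowel Deletion: [awewpev] → [awwpv]
  2 Progressive Voicing Assimilation: [awwpv] → [awwpf]
  result: [awwpf]
Order 2 then 1:
  2 Progressive Voicing Assimilation: no change — [awewpev]
  1 Medial Vowel Deletion: [awewpev] → [awwpv]
  result: [awwpv]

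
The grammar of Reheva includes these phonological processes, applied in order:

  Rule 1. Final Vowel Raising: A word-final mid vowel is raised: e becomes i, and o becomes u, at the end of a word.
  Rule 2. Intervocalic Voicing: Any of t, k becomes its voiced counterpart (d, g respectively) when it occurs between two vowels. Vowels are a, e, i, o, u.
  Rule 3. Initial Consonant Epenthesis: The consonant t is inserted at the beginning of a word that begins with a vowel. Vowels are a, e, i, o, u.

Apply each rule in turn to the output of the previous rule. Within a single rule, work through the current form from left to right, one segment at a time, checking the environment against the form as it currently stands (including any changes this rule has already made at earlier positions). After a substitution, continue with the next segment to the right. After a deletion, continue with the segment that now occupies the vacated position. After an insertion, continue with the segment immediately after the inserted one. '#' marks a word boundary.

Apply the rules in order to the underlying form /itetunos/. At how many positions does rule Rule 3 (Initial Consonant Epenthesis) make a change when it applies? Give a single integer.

1

Rule 1 Final Vowel Raising: no change — [itetunos]
Rule 2 Intervocalic Voicing: [itetunos] → [idedunos]
Rule 3 Initial Consonant Epenthesis: [idedunos] → [tidedunos]
Rule Rule 3 changed 1 position(s).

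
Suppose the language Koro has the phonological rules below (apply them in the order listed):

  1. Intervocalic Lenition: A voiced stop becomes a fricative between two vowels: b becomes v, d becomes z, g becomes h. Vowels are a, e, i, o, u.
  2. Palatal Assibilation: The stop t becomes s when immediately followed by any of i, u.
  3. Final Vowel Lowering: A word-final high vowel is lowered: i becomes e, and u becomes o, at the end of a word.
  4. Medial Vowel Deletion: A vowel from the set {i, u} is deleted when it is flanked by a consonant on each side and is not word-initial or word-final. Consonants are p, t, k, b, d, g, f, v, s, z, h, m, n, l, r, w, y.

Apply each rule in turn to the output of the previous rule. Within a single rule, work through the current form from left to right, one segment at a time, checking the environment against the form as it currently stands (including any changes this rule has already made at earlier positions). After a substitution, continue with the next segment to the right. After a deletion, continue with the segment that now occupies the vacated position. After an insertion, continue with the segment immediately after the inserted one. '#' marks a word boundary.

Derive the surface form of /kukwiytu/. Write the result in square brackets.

1 Intervocalic Lenition: no change — [kukwiytu]
2 Palatal Assibilation: [kukwiytu] → [kukwiysu]
3 Final Vowel Lowering: [kukwiysu] → [kukwiyso]
4 Medial Vowel Deletion: [kukwiyso] → [kkwyso]

[kkwyso]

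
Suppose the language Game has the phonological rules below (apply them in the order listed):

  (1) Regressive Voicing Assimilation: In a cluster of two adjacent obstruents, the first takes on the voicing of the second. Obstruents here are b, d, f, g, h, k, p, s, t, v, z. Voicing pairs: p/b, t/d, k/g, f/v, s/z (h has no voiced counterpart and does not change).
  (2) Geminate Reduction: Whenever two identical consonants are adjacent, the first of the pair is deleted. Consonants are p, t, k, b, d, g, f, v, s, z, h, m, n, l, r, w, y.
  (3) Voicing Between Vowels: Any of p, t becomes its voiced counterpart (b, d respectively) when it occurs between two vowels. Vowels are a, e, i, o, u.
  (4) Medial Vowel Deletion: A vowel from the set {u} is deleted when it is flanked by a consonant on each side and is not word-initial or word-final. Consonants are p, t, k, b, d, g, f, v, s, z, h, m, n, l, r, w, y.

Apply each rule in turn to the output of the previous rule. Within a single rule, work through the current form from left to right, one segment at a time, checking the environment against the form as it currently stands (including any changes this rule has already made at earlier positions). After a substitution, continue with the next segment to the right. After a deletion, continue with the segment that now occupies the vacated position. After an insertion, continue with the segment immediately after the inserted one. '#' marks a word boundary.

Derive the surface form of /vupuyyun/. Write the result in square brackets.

(1) Regressive Voicing Assimilation: no change — [vupuyyun]
(2) Geminate Reduction: [vupuyyun] → [vupuyun]
(3) Voicing Between Vowels: [vupuyun] → [vubuyun]
(4) Medial Vowel Deletion: [vubuyun] → [vbyn]

[vbyn]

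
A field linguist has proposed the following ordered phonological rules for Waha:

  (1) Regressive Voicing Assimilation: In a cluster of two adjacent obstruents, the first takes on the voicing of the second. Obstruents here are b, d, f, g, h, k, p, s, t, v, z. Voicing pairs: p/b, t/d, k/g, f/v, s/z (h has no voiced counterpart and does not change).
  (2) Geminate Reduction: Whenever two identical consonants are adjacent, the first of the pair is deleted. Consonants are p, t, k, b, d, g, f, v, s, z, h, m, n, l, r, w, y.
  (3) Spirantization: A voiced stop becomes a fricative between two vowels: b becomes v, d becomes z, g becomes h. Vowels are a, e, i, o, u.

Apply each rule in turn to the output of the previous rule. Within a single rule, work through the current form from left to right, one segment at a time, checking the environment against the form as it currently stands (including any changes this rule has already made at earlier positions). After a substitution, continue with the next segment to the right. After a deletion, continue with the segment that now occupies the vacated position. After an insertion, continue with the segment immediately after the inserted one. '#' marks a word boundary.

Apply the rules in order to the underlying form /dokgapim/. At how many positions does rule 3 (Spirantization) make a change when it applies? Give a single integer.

(1) Regressive Voicing Assimilation: [dokgapim] → [doggapim]
(2) Geminate Reduction: [doggapim] → [dogapim]
(3) Spirantization: [dogapim] → [dohapim]
Rule 3 changed 1 position(s).

1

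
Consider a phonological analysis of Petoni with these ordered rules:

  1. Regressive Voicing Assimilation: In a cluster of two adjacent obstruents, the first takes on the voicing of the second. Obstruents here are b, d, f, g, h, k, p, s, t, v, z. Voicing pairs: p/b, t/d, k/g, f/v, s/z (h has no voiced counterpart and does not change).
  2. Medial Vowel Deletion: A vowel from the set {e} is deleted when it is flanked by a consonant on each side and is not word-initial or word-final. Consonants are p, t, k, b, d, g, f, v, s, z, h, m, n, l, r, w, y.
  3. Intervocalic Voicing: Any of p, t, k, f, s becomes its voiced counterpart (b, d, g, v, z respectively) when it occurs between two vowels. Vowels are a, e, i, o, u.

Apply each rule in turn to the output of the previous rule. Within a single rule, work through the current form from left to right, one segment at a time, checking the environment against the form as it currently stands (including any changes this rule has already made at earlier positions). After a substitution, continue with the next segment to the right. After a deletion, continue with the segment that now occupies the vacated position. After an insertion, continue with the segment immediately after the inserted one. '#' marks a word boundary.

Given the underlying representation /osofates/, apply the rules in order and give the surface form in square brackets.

1 Regressive Voicing Assimilation: no change — [osofates]
2 Medial Vowel Deletion: [osofates] → [osofats]
3 Intervocalic Voicing: [osofats] → [ozovats]

[ozovats]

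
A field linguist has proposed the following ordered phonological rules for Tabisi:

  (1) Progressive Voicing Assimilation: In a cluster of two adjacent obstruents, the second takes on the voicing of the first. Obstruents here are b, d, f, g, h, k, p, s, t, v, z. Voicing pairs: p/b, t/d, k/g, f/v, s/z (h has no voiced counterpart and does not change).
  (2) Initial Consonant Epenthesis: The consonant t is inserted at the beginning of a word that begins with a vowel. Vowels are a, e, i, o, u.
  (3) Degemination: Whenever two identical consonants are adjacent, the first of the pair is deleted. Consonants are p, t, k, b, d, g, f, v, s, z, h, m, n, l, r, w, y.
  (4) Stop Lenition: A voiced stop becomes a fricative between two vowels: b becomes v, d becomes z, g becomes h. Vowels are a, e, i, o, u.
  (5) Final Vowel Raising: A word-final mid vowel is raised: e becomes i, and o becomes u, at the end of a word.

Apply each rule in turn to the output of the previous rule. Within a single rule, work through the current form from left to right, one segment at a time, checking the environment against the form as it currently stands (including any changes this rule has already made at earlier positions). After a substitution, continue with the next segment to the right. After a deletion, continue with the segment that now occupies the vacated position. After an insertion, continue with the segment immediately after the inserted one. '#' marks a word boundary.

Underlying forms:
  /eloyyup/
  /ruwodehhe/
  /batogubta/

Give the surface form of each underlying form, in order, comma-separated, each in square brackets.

[teloyup], [ruwozehi], [batohubda]

/eloyyup/:
  (1) Progressive Voicing Assimilation: no change — [eloyyup]
  (2) Initial Consonant Epenthesis: [eloyyup] → [teloyyup]
  (3) Degemination: [teloyyup] → [teloyup]
  (4) Stop Lenition: no change — [teloyup]
  (5) Final Vowel Raising: no change — [teloyup]
/ruwodehhe/:
  (1) Progressive Voicing Assimilation: no change — [ruwodehhe]
  (2) Initial Consonant Epenthesis: no change — [ruwodehhe]
  (3) Degemination: [ruwodehhe] → [ruwodehe]
  (4) Stop Lenition: [ruwodehe] → [ruwozehe]
  (5) Final Vowel Raising: [ruwozehe] → [ruwozehi]
/batogubta/:
  (1) Progressive Voicing Assimilation: [batogubta] → [batogubda]
  (2) Initial Consonant Epenthesis: no change — [batogubda]
  (3) Degemination: no change — [batogubda]
  (4) Stop Lenition: [batogubda] → [batohubda]
  (5) Final Vowel Raising: no change — [batohubda]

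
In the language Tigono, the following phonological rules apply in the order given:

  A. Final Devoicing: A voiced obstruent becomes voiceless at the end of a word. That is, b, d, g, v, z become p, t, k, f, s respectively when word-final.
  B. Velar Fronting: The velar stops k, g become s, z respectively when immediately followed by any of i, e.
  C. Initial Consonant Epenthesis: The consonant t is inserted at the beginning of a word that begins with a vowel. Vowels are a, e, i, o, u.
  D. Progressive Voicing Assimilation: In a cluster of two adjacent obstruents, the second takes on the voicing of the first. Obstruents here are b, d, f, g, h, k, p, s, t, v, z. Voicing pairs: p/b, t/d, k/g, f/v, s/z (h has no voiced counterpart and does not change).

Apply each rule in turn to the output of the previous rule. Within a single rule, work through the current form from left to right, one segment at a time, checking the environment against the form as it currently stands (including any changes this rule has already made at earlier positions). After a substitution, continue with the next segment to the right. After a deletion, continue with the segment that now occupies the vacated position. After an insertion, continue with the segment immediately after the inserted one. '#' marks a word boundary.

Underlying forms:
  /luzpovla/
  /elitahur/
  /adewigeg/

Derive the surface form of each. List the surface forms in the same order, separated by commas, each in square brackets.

/luzpovla/:
  A Final Devoicing: no change — [luzpovla]
  B Velar Fronting: no change — [luzpovla]
  C Initial Consonant Epenthesis: no change — [luzpovla]
  D Progressive Voicing Assimilation: [luzpovla] → [luzbovla]
/elitahur/:
  A Final Devoicing: no change — [elitahur]
  B Velar Fronting: no change — [elitahur]
  C Initial Consonant Epenthesis: [elitahur] → [telitahur]
  D Progressive Voicing Assimilation: no change — [telitahur]
/adewigeg/:
  A Final Devoicing: [adewigeg] → [adewigek]
  B Velar Fronting: [adewigek] → [adewizek]
  C Initial Consonant Epenthesis: [adewizek] → [tadewizek]
  D Progressive Voicing Assimilation: no change — [tadewizek]

[luzbovla], [telitahur], [tadewizek]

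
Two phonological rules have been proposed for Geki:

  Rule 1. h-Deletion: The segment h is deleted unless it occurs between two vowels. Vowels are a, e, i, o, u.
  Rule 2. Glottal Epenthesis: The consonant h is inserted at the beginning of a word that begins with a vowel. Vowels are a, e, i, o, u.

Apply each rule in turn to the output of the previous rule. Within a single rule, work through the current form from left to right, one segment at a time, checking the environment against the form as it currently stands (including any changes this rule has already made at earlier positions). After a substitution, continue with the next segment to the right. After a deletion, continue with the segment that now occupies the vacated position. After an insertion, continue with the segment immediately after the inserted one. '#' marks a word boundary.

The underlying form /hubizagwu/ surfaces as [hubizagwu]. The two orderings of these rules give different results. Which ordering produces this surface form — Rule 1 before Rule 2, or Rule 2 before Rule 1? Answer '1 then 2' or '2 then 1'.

Order 1 then 2:
  1 h-Deletion: [hubizagwu] → [ubizagwu]
  2 Glottal Epenthesis: [ubizagwu] → [hubizagwu]
  result: [hubizagwu]
Order 2 then 1:
  2 Glottal Epenthesis: no change — [hubizagwu]
  1 h-Deletion: [hubizagwu] → [ubizagwu]
  result: [ubizagwu]

1 then 2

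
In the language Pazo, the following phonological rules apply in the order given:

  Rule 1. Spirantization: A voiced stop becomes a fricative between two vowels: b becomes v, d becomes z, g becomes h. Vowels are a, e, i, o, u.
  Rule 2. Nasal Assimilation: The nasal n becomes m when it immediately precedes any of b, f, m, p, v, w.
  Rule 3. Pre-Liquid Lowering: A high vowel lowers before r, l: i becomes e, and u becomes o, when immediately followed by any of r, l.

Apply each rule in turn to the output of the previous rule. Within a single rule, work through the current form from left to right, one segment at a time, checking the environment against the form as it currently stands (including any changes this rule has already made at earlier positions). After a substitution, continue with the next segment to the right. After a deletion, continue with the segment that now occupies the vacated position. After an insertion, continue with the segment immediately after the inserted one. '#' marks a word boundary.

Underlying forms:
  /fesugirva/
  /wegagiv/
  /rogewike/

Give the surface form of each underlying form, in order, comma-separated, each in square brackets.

[fesuherva], [wehahiv], [rohewike]

/fesugirva/:
  Rule 1 Spirantization: [fesugirva] → [fesuhirva]
  Rule 2 Nasal Assimilation: no change — [fesuhirva]
  Rule 3 Pre-Liquid Lowering: [fesuhirva] → [fesuherva]
/wegagiv/:
  Rule 1 Spirantization: [wegagiv] → [wehahiv]
  Rule 2 Nasal Assimilation: no change — [wehahiv]
  Rule 3 Pre-Liquid Lowering: no change — [wehahiv]
/rogewike/:
  Rule 1 Spirantization: [rogewike] → [rohewike]
  Rule 2 Nasal Assimilation: no change — [rohewike]
  Rule 3 Pre-Liquid Lowering: no change — [rohewike]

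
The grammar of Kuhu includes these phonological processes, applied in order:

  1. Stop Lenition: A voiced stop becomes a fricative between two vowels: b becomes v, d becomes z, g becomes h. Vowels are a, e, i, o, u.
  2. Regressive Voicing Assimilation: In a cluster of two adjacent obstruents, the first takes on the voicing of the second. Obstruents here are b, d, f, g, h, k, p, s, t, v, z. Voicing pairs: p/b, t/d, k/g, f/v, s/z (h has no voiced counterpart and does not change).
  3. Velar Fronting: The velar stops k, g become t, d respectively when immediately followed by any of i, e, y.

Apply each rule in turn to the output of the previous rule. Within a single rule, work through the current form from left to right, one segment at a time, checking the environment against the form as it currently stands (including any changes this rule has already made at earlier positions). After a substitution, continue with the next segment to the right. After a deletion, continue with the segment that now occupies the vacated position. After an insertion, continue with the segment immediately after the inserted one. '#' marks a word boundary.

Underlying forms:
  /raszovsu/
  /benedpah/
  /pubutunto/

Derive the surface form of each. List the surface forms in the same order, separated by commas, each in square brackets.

/raszovsu/:
  1 Stop Lenition: no change — [raszovsu]
  2 Regressive Voicing Assimilation: [raszovsu] → [razzofsu]
  3 Velar Fronting: no change — [razzofsu]
/benedpah/:
  1 Stop Lenition: no change — [benedpah]
  2 Regressive Voicing Assimilation: [benedpah] → [benetpah]
  3 Velar Fronting: no change — [benetpah]
/pubutunto/:
  1 Stop Lenition: [pubutunto] → [puvutunto]
  2 Regressive Voicing Assimilation: no change — [puvutunto]
  3 Velar Fronting: no change — [puvutunto]

[razzofsu], [benetpah], [puvutunto]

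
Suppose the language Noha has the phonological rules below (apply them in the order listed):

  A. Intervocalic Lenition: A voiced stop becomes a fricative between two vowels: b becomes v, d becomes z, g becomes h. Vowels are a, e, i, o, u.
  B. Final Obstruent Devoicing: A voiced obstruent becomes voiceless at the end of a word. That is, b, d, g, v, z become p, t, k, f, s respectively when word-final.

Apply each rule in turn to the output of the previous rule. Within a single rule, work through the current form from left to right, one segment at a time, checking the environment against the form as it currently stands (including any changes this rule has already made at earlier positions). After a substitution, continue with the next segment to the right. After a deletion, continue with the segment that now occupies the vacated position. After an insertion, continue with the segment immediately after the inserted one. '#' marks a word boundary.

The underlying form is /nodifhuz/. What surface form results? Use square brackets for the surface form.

[nozifhus]

A Intervocalic Lenition: [nodifhuz] → [nozifhuz]
B Final Obstruent Devoicing: [nozifhuz] → [nozifhus]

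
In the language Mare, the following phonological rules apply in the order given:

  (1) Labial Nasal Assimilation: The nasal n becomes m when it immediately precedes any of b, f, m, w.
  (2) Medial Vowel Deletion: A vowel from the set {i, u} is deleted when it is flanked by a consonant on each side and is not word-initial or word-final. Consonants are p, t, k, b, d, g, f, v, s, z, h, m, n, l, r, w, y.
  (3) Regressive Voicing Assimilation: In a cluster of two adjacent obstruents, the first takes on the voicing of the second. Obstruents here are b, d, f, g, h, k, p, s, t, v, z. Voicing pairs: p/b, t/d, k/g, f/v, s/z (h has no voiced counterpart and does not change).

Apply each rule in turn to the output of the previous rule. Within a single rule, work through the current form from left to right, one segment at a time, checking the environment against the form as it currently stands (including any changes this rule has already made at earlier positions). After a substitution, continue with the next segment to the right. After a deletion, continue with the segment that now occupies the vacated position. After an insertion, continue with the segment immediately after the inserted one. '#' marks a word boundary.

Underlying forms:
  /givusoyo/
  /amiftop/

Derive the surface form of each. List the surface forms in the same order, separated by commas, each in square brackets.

[gfsoyo], [amftop]

/givusoyo/:
  (1) Labial Nasal Assimilation: no change — [givusoyo]
  (2) Medial Vowel Deletion: [givusoyo] → [gvsoyo]
  (3) Regressive Voicing Assimilation: [gvsoyo] → [gfsoyo]
/amiftop/:
  (1) Labial Nasal Assimilation: no change — [amiftop]
  (2) Medial Vowel Deletion: [amiftop] → [amftop]
  (3) Regressive Voicing Assimilation: no change — [amftop]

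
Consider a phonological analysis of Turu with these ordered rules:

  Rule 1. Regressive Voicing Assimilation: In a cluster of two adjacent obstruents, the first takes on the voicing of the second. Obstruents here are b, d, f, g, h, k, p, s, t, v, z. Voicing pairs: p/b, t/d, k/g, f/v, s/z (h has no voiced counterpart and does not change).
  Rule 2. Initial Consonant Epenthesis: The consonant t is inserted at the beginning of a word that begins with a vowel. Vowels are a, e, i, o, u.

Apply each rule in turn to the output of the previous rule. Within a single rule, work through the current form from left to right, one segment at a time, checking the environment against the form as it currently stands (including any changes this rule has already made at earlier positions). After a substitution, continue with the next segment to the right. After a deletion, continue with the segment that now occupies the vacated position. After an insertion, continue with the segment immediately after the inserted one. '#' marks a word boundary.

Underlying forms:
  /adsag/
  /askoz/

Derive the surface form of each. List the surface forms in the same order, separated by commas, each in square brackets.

/adsag/:
  Rule 1 Regressive Voicing Assimilation: [adsag] → [atsag]
  Rule 2 Initial Consonant Epenthesis: [atsag] → [tatsag]
/askoz/:
  Rule 1 Regressive Voicing Assimilation: no change — [askoz]
  Rule 2 Initial Consonant Epenthesis: [askoz] → [taskoz]

[tatsag], [taskoz]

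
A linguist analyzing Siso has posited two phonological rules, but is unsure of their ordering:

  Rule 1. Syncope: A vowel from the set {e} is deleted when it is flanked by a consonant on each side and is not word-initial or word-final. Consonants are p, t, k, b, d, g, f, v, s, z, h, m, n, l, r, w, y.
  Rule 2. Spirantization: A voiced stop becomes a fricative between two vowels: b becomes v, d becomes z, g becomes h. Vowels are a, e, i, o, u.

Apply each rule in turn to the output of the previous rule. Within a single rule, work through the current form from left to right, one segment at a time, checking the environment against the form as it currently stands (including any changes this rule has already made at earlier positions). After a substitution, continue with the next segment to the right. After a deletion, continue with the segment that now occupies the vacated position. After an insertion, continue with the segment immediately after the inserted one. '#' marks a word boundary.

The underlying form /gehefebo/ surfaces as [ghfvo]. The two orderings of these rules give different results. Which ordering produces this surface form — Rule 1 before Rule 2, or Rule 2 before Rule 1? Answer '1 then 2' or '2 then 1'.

Order 1 then 2:
  1 Syncope: [gehefebo] → [ghfbo]
  2 Spirantization: no change — [ghfbo]
  result: [ghfbo]
Order 2 then 1:
  2 Spirantization: [gehefebo] → [gehefevo]
  1 Syncope: [gehefevo] → [ghfvo]
  result: [ghfvo]

2 then 1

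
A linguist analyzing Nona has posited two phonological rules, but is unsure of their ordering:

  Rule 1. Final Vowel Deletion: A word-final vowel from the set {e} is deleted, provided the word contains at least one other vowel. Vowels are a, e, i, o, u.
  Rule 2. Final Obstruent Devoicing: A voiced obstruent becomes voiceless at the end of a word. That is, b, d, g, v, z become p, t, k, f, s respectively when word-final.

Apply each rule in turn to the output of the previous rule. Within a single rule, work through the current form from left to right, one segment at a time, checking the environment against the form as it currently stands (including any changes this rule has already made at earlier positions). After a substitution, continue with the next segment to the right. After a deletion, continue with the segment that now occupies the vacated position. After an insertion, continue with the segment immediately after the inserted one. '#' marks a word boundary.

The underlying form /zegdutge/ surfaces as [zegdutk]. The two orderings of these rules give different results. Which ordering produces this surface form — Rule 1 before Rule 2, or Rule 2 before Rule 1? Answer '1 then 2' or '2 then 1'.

Order 1 then 2:
  1 Final Vowel Deletion: [zegdutge] → [zegdutg]
  2 Final Obstruent Devoicing: [zegdutg] → [zegdutk]
  result: [zegdutk]
Order 2 then 1:
  2 Final Obstruent Devoicing: no change — [zegdutge]
  1 Final Vowel Deletion: [zegdutge] → [zegdutg]
  result: [zegdutg]

1 then 2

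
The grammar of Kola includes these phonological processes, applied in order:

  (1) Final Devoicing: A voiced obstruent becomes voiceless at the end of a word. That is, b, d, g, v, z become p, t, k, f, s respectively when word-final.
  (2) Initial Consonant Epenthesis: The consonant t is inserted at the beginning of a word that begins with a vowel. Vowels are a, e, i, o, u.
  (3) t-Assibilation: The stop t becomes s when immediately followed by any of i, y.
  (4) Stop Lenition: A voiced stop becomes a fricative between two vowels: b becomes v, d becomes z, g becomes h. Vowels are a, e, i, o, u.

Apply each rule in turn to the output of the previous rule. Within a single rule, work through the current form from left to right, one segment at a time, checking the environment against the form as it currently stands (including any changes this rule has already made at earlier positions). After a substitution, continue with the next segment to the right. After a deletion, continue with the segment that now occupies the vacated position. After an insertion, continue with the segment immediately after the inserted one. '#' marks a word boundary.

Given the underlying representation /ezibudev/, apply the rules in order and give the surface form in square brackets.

[tezivuzef]

(1) Final Devoicing: [ezibudev] → [ezibudef]
(2) Initial Consonant Epenthesis: [ezibudef] → [tezibudef]
(3) t-Assibilation: no change — [tezibudef]
(4) Stop Lenition: [tezibudef] → [tezivuzef]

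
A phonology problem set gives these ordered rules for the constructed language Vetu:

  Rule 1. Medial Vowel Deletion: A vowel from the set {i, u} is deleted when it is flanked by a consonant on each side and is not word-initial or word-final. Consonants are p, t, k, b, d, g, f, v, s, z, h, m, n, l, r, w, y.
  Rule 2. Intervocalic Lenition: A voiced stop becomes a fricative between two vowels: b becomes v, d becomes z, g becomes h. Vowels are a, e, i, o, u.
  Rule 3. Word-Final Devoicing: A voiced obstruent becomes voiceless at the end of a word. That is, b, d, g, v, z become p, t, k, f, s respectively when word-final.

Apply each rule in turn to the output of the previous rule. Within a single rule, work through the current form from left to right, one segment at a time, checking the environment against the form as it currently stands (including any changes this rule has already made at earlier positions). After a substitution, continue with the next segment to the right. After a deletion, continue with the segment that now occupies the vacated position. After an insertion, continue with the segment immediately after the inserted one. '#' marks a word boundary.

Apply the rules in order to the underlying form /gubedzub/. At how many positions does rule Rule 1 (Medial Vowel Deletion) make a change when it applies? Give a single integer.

Rule 1 Medial Vowel Deletion: [gubedzub] → [gbedzb]
Rule 2 Intervocalic Lenition: no change — [gbedzb]
Rule 3 Word-Final Devoicing: [gbedzb] → [gbedzp]
Rule Rule 1 changed 2 position(s).

2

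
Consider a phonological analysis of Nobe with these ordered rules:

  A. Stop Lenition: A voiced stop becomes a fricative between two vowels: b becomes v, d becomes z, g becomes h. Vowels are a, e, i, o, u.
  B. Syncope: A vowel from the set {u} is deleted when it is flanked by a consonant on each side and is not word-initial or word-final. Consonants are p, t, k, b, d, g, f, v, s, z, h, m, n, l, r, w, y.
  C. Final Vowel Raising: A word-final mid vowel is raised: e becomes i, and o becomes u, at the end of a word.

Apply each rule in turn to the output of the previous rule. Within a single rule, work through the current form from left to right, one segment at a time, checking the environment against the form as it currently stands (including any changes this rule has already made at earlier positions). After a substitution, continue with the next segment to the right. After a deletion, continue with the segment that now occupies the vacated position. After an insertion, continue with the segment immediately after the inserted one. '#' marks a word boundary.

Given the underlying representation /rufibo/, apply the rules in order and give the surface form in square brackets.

A Stop Lenition: [rufibo] → [rufivo]
B Syncope: [rufivo] → [rfivo]
C Final Vowel Raising: [rfivo] → [rfivu]

[rfivu]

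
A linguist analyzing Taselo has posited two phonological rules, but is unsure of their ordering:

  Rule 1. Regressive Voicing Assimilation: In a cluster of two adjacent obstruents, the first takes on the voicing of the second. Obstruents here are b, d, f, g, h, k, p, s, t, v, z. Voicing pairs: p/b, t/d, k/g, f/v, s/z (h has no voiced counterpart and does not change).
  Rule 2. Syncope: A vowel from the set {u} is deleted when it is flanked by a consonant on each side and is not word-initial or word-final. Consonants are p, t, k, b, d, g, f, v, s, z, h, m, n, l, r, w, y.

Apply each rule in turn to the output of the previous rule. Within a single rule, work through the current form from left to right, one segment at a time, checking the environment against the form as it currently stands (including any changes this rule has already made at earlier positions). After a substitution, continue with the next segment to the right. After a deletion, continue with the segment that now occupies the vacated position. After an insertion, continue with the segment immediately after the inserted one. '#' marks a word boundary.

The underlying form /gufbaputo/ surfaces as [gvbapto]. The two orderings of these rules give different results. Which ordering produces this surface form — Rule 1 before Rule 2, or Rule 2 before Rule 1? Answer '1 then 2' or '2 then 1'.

Order 1 then 2:
  1 Regressive Voicing Assimilation: [gufbaputo] → [guvbaputo]
  2 Syncope: [guvbaputo] → [gvbapto]
  result: [gvbapto]
Order 2 then 1:
  2 Syncope: [gufbaputo] → [gfbapto]
  1 Regressive Voicing Assimilation: [gfbapto] → [kvbapto]
  result: [kvbapto]

1 then 2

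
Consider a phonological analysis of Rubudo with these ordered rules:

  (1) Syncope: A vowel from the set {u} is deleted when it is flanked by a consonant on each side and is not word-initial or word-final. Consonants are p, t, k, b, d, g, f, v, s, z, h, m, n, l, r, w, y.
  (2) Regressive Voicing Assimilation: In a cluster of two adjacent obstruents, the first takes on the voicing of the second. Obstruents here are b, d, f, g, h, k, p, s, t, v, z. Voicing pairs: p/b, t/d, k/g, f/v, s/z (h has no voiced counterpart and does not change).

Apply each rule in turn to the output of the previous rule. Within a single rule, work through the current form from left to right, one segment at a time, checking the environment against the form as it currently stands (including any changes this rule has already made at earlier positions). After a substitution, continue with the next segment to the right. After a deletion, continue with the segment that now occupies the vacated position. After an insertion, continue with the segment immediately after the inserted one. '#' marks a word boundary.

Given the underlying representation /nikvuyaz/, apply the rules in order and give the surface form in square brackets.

(1) Syncope: [nikvuyaz] → [nikvyaz]
(2) Regressive Voicing Assimilation: [nikvyaz] → [nigvyaz]

[nigvyaz]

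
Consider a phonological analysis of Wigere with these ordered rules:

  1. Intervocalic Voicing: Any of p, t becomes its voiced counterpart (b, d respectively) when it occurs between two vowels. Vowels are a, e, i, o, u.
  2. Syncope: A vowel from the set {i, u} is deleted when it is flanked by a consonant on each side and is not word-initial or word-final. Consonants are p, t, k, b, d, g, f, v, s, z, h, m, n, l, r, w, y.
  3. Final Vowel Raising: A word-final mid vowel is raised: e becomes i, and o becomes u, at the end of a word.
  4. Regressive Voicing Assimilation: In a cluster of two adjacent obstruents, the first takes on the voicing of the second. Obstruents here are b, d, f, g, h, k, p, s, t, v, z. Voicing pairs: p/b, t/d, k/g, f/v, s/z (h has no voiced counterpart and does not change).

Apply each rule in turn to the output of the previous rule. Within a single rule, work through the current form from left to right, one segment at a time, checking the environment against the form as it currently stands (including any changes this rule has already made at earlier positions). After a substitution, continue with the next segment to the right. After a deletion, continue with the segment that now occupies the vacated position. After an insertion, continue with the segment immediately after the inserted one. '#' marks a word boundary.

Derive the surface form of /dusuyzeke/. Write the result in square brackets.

[tsyzeki]

1 Intervocalic Voicing: no change — [dusuyzeke]
2 Syncope: [dusuyzeke] → [dsyzeke]
3 Final Vowel Raising: [dsyzeke] → [dsyzeki]
4 Regressive Voicing Assimilation: [dsyzeki] → [tsyzeki]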